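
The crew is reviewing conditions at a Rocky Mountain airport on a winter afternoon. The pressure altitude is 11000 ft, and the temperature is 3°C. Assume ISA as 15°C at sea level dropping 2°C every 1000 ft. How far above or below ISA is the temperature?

ISA temperature at 11000 ft = 15 − 2 × (11000/1000) = -7°C.
Deviation = OAT − ISA = 3 − (-7) = +10°C.

ISA+10°C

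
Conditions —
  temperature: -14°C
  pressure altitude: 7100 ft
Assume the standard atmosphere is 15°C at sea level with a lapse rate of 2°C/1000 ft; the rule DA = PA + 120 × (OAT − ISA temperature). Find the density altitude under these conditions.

ISA temperature at 7100 ft = 15 − 2 × (7100/1000) = 0.8°C.
ISA deviation = -14 − 0.8 = -14.8°C.
Density altitude = 7100 + 120 × (-14.8) = 7100 + (-1776) = 5324 ft.

5324 ft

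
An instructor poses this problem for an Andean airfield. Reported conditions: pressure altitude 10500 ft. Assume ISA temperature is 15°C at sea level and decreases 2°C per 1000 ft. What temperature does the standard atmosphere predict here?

-6°C

ISA temperature = 15 − 2 × (10500/1000) = 15 − 21 = -6°C.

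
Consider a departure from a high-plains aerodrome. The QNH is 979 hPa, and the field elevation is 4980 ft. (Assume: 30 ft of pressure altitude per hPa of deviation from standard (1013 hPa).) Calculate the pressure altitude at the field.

Pressure correction = (1013 − 979) × 30 = +1020 ft.
Pressure altitude = 4980 + (+1020) = 6000 ft.

6000 ft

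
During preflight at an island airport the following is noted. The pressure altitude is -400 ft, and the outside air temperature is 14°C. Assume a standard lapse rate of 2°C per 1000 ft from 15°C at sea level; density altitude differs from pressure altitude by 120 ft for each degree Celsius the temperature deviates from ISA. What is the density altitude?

ISA temperature at -400 ft = 15 − 2 × (-400/1000) = 15.8°C.
ISA deviation = 14 − 15.8 = -1.8°C.
Density altitude = -400 + 120 × (-1.8) = -400 + (-216) = -616 ft.

-616 ft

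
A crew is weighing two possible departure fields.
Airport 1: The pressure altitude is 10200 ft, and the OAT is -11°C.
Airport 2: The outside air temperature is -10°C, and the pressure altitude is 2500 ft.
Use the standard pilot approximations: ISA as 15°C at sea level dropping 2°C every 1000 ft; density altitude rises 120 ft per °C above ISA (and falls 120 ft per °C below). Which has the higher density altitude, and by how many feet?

Airport 1 by 9428 ft

Airport 1: ISA temp = -5.4°C, deviation -5.6°C, DA = 10200 + 120 × (-5.6) = 9528 ft.
Airport 2: ISA temp = 10°C, deviation -20°C, DA = 2500 + 120 × (-20) = 100 ft.
Airport 1 is higher by 9528 − 100 = 9428 ft.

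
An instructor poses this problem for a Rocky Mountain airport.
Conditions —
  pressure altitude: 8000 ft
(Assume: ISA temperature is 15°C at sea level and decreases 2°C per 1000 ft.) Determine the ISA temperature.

ISA temperature = 15 − 2 × (8000/1000) = 15 − 16 = -1°C.

-1°C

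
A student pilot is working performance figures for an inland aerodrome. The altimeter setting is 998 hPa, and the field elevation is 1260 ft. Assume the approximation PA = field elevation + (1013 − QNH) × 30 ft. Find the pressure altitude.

1710 ft

Pressure correction = (1013 − 998) × 30 = +450 ft.
Pressure altitude = 1260 + (+450) = 1710 ft.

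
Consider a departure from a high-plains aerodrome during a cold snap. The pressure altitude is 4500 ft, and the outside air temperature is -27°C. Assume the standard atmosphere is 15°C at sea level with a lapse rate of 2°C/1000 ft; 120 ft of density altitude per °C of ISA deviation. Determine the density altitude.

540 ft

ISA temperature at 4500 ft = 15 − 2 × (4500/1000) = 6°C.
ISA deviation = -27 − 6 = -33°C.
Density altitude = 4500 + 120 × (-33) = 4500 + (-3960) = 540 ft.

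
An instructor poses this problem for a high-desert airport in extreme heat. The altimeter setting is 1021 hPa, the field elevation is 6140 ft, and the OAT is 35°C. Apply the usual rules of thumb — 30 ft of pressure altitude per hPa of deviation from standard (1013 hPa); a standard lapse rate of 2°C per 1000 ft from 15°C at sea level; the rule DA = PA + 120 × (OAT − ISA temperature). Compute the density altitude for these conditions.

9716 ft

Pressure altitude = 6140 + (1013 − 1021) × 30 = 6140 + (-240) = 5900 ft.
ISA temperature at 5900 ft = 15 − 2 × (5900/1000) = 3.2°C.
ISA deviation = 35 − 3.2 = +31.8°C.
Density altitude = 5900 + 120 × (31.8) = 9716 ft.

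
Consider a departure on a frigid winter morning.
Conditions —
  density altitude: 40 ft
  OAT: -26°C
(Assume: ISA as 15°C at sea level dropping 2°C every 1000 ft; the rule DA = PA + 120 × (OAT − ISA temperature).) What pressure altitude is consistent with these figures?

DA = PA + 120 × (OAT − (15 − 2·PA/1000)) = PA + 120·OAT − 1800 + 0.24·PA = 1.24·PA + 120·OAT − 1800.
So 1.24·PA = 40 − 120 × (-26) + 1800 = 4960.
PA = 4960 / 1.24 = 4000 ft.

4000 ft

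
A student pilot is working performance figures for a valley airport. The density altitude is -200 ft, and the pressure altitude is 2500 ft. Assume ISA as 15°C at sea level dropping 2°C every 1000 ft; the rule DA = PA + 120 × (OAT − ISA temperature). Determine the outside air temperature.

-12.5°C

Density altitude − pressure altitude = -200 − 2500 = -2700 ft.
At 120 ft/°C that is an ISA deviation of -2700/120 = -22.5°C.
ISA temperature at 2500 ft = 15 − 2 × (2500/1000) = 10°C.
OAT = ISA + deviation = 10 + (-22.5) = -12.5°C.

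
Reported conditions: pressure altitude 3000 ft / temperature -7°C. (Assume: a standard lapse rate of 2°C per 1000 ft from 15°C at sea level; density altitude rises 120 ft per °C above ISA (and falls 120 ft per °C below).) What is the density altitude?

1080 ft

ISA temperature at 3000 ft = 15 − 2 × (3000/1000) = 9°C.
ISA deviation = -7 − 9 = -16°C.
Density altitude = 3000 + 120 × (-16) = 3000 + (-1920) = 1080 ft.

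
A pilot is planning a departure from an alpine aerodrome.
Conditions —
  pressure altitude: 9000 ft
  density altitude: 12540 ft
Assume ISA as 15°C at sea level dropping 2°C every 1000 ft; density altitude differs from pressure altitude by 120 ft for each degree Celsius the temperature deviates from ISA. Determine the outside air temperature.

26.5°C

Density altitude − pressure altitude = 12540 − 9000 = +3540 ft.
At 120 ft/°C that is an ISA deviation of 3540/120 = +29.5°C.
ISA temperature at 9000 ft = 15 − 2 × (9000/1000) = -3°C.
OAT = ISA + deviation = -3 + (+29.5) = 26.5°C.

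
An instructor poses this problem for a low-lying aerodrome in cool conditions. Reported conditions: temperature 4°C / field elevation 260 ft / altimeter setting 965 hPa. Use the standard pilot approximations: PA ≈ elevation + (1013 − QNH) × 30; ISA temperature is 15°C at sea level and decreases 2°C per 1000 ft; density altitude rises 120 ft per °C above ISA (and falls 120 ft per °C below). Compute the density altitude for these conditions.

Pressure altitude = 260 + (1013 − 965) × 30 = 260 + (+1440) = 1700 ft.
ISA temperature at 1700 ft = 15 − 2 × (1700/1000) = 11.6°C.
ISA deviation = 4 − 11.6 = -7.6°C.
Density altitude = 1700 + 120 × (-7.6) = 788 ft.

788 ft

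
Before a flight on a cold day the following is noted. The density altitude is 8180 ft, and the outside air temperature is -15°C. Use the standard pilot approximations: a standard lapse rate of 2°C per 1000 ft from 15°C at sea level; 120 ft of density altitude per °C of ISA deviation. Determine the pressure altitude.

9500 ft

DA = PA + 120 × (OAT − (15 − 2·PA/1000)) = PA + 120·OAT − 1800 + 0.24·PA = 1.24·PA + 120·OAT − 1800.
So 1.24·PA = 8180 − 120 × (-15) + 1800 = 11780.
PA = 11780 / 1.24 = 9500 ft.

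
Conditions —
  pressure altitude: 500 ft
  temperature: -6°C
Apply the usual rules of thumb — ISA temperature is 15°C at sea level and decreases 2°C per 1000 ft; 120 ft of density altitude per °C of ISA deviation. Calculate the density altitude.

-1900 ft

ISA temperature at 500 ft = 15 − 2 × (500/1000) = 14°C.
ISA deviation = -6 − 14 = -20°C.
Density altitude = 500 + 120 × (-20) = 500 + (-2400) = -1900 ft.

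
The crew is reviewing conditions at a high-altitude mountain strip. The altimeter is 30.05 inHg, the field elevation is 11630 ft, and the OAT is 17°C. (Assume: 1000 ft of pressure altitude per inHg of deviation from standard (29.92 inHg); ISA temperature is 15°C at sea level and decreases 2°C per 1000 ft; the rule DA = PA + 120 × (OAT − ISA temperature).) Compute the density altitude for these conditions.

14500 ft

Pressure altitude = 11630 + (29.92 − 30.05) × 1000 = 11630 + (-130) = 11500 ft.
ISA temperature at 11500 ft = 15 − 2 × (11500/1000) = -8°C.
ISA deviation = 17 − (-8) = +25°C.
Density altitude = 11500 + 120 × (25) = 14500 ft.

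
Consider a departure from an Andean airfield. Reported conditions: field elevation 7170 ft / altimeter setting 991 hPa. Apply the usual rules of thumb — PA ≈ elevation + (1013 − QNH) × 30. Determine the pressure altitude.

7830 ft

Pressure correction = (1013 − 991) × 30 = +660 ft.
Pressure altitude = 7170 + (+660) = 7830 ft.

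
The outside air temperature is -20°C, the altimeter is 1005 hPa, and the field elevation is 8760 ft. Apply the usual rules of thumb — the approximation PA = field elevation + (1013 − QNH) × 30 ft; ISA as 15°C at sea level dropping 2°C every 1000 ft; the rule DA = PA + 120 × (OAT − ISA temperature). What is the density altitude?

Pressure altitude = 8760 + (1013 − 1005) × 30 = 8760 + (+240) = 9000 ft.
ISA temperature at 9000 ft = 15 − 2 × (9000/1000) = -3°C.
ISA deviation = -20 − (-3) = -17°C.
Density altitude = 9000 + 120 × (-17) = 6960 ft.

6960 ft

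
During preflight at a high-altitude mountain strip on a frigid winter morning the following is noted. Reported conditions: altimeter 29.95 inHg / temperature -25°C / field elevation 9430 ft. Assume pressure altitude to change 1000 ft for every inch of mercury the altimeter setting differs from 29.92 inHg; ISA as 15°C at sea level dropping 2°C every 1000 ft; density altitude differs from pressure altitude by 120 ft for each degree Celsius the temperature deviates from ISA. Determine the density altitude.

Pressure altitude = 9430 + (29.92 − 29.95) × 1000 = 9430 + (-30) = 9400 ft.
ISA temperature at 9400 ft = 15 − 2 × (9400/1000) = -3.8°C.
ISA deviation = -25 − (-3.8) = -21.2°C.
Density altitude = 9400 + 120 × (-21.2) = 6856 ft.

6856 ft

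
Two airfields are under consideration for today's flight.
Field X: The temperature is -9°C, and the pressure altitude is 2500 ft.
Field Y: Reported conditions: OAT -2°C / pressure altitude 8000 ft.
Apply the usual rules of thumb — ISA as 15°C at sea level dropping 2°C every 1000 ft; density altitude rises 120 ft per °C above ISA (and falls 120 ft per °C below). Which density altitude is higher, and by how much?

Field X: ISA temp = 10°C, deviation -19°C, DA = 2500 + 120 × (-19) = 220 ft.
Field Y: ISA temp = -1°C, deviation -1°C, DA = 8000 + 120 × (-1) = 7880 ft.
Field Y is higher by 7880 − 220 = 7660 ft.

Field Y by 7660 ft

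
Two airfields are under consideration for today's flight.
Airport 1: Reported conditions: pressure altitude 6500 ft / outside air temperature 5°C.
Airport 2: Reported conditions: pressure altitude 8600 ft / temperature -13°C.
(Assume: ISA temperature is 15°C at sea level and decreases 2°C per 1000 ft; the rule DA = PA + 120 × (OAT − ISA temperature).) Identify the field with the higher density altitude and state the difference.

Airport 1: ISA temp = 2°C, deviation +3°C, DA = 6500 + 120 × 3 = 6860 ft.
Airport 2: ISA temp = -2.2°C, deviation -10.8°C, DA = 8600 + 120 × (-10.8) = 7304 ft.
Airport 2 is higher by 7304 − 6860 = 444 ft.

Airport 2 by 444 ft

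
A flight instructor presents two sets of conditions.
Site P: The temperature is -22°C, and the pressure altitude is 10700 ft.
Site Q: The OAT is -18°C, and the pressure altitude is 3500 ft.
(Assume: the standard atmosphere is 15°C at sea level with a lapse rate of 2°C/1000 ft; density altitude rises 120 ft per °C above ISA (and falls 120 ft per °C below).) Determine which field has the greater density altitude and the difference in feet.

Site P: ISA temp = -6.4°C, deviation -15.6°C, DA = 10700 + 120 × (-15.6) = 8828 ft.
Site Q: ISA temp = 8°C, deviation -26°C, DA = 3500 + 120 × (-26) = 380 ft.
Site P is higher by 8828 − 380 = 8448 ft.

Site P by 8448 ft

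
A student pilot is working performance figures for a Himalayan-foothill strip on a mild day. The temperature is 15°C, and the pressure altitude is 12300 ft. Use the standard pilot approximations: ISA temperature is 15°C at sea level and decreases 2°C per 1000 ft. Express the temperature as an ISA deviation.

ISA+24.6°C

ISA temperature at 12300 ft = 15 − 2 × (12300/1000) = -9.6°C.
Deviation = OAT − ISA = 15 − (-9.6) = +24.6°C.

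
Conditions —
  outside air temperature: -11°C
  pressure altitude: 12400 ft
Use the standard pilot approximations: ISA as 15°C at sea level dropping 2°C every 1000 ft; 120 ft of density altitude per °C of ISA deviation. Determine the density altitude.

ISA temperature at 12400 ft = 15 − 2 × (12400/1000) = -9.8°C.
ISA deviation = -11 − (-9.8) = -1.2°C.
Density altitude = 12400 + 120 × (-1.2) = 12400 + (-144) = 12256 ft.

12256 ft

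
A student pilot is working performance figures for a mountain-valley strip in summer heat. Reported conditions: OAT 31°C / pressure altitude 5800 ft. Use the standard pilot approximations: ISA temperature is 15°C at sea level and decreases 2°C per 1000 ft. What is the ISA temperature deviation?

ISA temperature at 5800 ft = 15 − 2 × (5800/1000) = 3.4°C.
Deviation = OAT − ISA = 31 − 3.4 = +27.6°C.

ISA+27.6°C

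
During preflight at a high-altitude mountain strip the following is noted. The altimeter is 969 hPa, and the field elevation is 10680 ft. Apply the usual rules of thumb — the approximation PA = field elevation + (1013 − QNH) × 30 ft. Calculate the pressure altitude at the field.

Pressure correction = (1013 − 969) × 30 = +1320 ft.
Pressure altitude = 10680 + (+1320) = 12000 ft.

12000 ft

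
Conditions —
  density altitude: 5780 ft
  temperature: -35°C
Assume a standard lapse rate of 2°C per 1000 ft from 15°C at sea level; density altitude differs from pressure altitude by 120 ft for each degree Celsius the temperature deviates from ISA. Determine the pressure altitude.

DA = PA + 120 × (OAT − (15 − 2·PA/1000)) = PA + 120·OAT − 1800 + 0.24·PA = 1.24·PA + 120·OAT − 1800.
So 1.24·PA = 5780 − 120 × (-35) + 1800 = 11780.
PA = 11780 / 1.24 = 9500 ft.

9500 ft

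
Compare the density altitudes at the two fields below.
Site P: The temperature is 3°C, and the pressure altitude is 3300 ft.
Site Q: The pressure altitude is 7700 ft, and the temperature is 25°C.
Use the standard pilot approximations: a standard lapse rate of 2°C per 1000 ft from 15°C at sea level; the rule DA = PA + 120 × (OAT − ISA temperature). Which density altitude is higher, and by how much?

Site Q by 8096 ft

Site P: ISA temp = 8.4°C, deviation -5.4°C, DA = 3300 + 120 × (-5.4) = 2652 ft.
Site Q: ISA temp = -0.4°C, deviation +25.4°C, DA = 7700 + 120 × 25.4 = 10748 ft.
Site Q is higher by 10748 − 2652 = 8096 ft.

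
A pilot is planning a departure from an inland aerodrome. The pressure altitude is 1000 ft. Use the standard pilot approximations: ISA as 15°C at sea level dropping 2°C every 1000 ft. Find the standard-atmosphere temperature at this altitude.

ISA temperature = 15 − 2 × (1000/1000) = 15 − 2 = 13°C.

13°C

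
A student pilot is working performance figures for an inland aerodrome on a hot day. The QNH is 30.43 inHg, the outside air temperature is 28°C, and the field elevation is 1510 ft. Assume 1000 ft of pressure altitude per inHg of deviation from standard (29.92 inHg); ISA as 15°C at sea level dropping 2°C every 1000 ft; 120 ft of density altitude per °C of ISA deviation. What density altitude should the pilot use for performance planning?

Pressure altitude = 1510 + (29.92 − 30.43) × 1000 = 1510 + (-510) = 1000 ft.
ISA temperature at 1000 ft = 15 − 2 × (1000/1000) = 13°C.
ISA deviation = 28 − 13 = +15°C.
Density altitude = 1000 + 120 × (15) = 2800 ft.

2800 ft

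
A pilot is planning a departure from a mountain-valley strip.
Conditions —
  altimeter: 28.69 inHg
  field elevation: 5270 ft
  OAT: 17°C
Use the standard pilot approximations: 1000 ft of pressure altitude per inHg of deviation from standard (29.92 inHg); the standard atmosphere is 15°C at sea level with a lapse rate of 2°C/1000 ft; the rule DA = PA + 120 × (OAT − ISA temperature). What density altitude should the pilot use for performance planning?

8300 ft

Pressure altitude = 5270 + (29.92 − 28.69) × 1000 = 5270 + (+1230) = 6500 ft.
ISA temperature at 6500 ft = 15 − 2 × (6500/1000) = 2°C.
ISA deviation = 17 − 2 = +15°C.
Density altitude = 6500 + 120 × (15) = 8300 ft.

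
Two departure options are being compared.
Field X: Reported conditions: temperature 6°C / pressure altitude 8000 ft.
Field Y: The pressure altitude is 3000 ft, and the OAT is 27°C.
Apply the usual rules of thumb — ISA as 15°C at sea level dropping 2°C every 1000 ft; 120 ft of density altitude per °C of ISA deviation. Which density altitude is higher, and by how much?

Field X: ISA temp = -1°C, deviation +7°C, DA = 8000 + 120 × 7 = 8840 ft.
Field Y: ISA temp = 9°C, deviation +18°C, DA = 3000 + 120 × 18 = 5160 ft.
Field X is higher by 8840 − 5160 = 3680 ft.

Field X by 3680 ft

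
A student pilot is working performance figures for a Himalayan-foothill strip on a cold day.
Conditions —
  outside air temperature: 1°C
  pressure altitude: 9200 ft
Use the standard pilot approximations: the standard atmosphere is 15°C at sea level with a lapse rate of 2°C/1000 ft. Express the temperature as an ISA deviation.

ISA+4.4°C

ISA temperature at 9200 ft = 15 − 2 × (9200/1000) = -3.4°C.
Deviation = OAT − ISA = 1 − (-3.4) = +4.4°C.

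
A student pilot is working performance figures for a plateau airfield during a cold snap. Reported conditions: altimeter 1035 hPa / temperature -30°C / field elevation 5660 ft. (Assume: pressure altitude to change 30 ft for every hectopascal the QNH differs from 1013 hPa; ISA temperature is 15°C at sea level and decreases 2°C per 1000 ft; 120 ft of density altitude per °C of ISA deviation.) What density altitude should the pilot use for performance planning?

Pressure altitude = 5660 + (1013 − 1035) × 30 = 5660 + (-660) = 5000 ft.
ISA temperature at 5000 ft = 15 − 2 × (5000/1000) = 5°C.
ISA deviation = -30 − 5 = -35°C.
Density altitude = 5000 + 120 × (-35) = 800 ft.

800 ft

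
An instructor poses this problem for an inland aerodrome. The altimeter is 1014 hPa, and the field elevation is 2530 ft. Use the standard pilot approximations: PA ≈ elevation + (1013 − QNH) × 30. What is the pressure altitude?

2500 ft

Pressure correction = (1013 − 1014) × 30 = -30 ft.
Pressure altitude = 2530 + (-30) = 2500 ft.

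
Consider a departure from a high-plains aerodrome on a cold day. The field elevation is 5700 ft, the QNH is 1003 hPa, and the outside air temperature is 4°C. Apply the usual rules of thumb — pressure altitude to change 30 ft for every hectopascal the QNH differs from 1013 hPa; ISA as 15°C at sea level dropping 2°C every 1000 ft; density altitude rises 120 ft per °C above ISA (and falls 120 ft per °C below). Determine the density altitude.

6120 ft

Pressure altitude = 5700 + (1013 − 1003) × 30 = 5700 + (+300) = 6000 ft.
ISA temperature at 6000 ft = 15 − 2 × (6000/1000) = 3°C.
ISA deviation = 4 − 3 = +1°C.
Density altitude = 6000 + 120 × (1) = 6120 ft.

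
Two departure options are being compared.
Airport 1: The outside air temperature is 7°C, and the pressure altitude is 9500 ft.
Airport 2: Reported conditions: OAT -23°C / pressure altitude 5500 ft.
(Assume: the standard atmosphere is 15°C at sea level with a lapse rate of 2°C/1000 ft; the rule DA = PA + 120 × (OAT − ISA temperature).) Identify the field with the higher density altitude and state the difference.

Airport 1: ISA temp = -4°C, deviation +11°C, DA = 9500 + 120 × 11 = 10820 ft.
Airport 2: ISA temp = 4°C, deviation -27°C, DA = 5500 + 120 × (-27) = 2260 ft.
Airport 1 is higher by 10820 − 2260 = 8560 ft.

Airport 1 by 8560 ft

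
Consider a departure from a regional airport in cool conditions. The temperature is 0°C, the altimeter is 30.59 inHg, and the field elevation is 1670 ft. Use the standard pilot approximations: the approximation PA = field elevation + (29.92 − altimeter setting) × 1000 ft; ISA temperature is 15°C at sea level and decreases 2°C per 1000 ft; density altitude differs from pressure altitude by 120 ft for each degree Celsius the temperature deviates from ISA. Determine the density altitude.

-560 ft

Pressure altitude = 1670 + (29.92 − 30.59) × 1000 = 1670 + (-670) = 1000 ft.
ISA temperature at 1000 ft = 15 − 2 × (1000/1000) = 13°C.
ISA deviation = 0 − 13 = -13°C.
Density altitude = 1000 + 120 × (-13) = -560 ft.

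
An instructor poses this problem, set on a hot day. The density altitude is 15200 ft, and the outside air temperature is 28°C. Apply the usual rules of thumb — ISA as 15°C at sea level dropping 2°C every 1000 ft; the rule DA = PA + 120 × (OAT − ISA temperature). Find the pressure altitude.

11000 ft

DA = PA + 120 × (OAT − (15 − 2·PA/1000)) = PA + 120·OAT − 1800 + 0.24·PA = 1.24·PA + 120·OAT − 1800.
So 1.24·PA = 15200 − 120 × 28 + 1800 = 13640.
PA = 13640 / 1.24 = 11000 ft.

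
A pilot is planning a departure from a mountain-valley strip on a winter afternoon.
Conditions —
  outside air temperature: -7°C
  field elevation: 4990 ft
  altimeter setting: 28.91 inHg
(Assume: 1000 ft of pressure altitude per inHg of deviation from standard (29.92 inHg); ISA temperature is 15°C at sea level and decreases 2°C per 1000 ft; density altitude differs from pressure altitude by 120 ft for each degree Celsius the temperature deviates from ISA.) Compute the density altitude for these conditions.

Pressure altitude = 4990 + (29.92 − 28.91) × 1000 = 4990 + (+1010) = 6000 ft.
ISA temperature at 6000 ft = 15 − 2 × (6000/1000) = 3°C.
ISA deviation = -7 − 3 = -10°C.
Density altitude = 6000 + 120 × (-10) = 4800 ft.

4800 ft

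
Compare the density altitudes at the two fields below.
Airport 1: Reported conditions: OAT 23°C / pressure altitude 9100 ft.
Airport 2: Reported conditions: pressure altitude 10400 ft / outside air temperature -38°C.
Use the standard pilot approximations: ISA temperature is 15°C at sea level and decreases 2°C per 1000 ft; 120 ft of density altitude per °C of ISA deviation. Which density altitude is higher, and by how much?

Airport 1 by 5708 ft

Airport 1: ISA temp = -3.2°C, deviation +26.2°C, DA = 9100 + 120 × 26.2 = 12244 ft.
Airport 2: ISA temp = -5.8°C, deviation -32.2°C, DA = 10400 + 120 × (-32.2) = 6536 ft.
Airport 1 is higher by 12244 − 6536 = 5708 ft.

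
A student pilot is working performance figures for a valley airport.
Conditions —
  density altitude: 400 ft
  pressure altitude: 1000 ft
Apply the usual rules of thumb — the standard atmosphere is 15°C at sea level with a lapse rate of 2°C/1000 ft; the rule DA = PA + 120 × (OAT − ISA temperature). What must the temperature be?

8°C

Density altitude − pressure altitude = 400 − 1000 = -600 ft.
At 120 ft/°C that is an ISA deviation of -600/120 = -5°C.
ISA temperature at 1000 ft = 15 − 2 × (1000/1000) = 13°C.
OAT = ISA + deviation = 13 + (-5) = 8°C.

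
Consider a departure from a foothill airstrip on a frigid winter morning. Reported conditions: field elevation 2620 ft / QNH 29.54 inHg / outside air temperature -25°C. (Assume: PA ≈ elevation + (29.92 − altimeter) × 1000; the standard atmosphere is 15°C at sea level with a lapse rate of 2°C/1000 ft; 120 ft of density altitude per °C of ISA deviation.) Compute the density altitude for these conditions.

-1080 ft

Pressure altitude = 2620 + (29.92 − 29.54) × 1000 = 2620 + (+380) = 3000 ft.
ISA temperature at 3000 ft = 15 − 2 × (3000/1000) = 9°C.
ISA deviation = -25 − 9 = -34°C.
Density altitude = 3000 + 120 × (-34) = -1080 ft.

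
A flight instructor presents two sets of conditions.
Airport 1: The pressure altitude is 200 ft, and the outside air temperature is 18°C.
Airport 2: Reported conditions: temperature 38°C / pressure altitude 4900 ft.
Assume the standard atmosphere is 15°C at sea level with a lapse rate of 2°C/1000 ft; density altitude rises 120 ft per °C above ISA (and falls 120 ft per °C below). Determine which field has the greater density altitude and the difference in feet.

Airport 1: ISA temp = 14.6°C, deviation +3.4°C, DA = 200 + 120 × 3.4 = 608 ft.
Airport 2: ISA temp = 5.2°C, deviation +32.8°C, DA = 4900 + 120 × 32.8 = 8836 ft.
Airport 2 is higher by 8836 − 608 = 8228 ft.

Airport 2 by 8228 ft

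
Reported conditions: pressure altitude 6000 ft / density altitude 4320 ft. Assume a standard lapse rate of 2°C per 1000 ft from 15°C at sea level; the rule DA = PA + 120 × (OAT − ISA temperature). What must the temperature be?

Density altitude − pressure altitude = 4320 − 6000 = -1680 ft.
At 120 ft/°C that is an ISA deviation of -1680/120 = -14°C.
ISA temperature at 6000 ft = 15 − 2 × (6000/1000) = 3°C.
OAT = ISA + deviation = 3 + (-14) = -11°C.

-11°C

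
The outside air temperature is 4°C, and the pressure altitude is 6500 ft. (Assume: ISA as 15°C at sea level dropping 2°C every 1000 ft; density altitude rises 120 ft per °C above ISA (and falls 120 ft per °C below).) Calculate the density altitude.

ISA temperature at 6500 ft = 15 − 2 × (6500/1000) = 2°C.
ISA deviation = 4 − 2 = +2°C.
Density altitude = 6500 + 120 × (2) = 6500 + (+240) = 6740 ft.

6740 ft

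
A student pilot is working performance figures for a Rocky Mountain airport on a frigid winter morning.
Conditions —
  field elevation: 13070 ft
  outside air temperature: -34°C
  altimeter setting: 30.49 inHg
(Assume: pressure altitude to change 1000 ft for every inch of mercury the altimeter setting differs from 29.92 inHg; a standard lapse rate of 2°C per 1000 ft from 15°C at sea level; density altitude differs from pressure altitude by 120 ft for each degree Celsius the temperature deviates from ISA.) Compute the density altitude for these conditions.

Pressure altitude = 13070 + (29.92 − 30.49) × 1000 = 13070 + (-570) = 12500 ft.
ISA temperature at 12500 ft = 15 − 2 × (12500/1000) = -10°C.
ISA deviation = -34 − (-10) = -24°C.
Density altitude = 12500 + 120 × (-24) = 9620 ft.

9620 ft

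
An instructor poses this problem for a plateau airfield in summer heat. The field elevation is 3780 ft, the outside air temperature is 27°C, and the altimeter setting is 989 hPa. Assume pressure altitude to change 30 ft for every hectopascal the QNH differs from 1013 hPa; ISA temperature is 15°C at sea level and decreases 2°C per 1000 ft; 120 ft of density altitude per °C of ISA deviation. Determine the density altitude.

Pressure altitude = 3780 + (1013 − 989) × 30 = 3780 + (+720) = 4500 ft.
ISA temperature at 4500 ft = 15 − 2 × (4500/1000) = 6°C.
ISA deviation = 27 − 6 = +21°C.
Density altitude = 4500 + 120 × (21) = 7020 ft.

7020 ft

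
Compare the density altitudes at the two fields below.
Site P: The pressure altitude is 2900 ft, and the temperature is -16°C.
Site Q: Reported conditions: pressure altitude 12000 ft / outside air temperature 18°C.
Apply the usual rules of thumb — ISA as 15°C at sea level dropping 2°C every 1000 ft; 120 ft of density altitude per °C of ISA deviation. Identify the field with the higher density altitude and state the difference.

Site P: ISA temp = 9.2°C, deviation -25.2°C, DA = 2900 + 120 × (-25.2) = -124 ft.
Site Q: ISA temp = -9°C, deviation +27°C, DA = 12000 + 120 × 27 = 15240 ft.
Site Q is higher by 15240 − (-124) = 15364 ft.

Site Q by 15364 ft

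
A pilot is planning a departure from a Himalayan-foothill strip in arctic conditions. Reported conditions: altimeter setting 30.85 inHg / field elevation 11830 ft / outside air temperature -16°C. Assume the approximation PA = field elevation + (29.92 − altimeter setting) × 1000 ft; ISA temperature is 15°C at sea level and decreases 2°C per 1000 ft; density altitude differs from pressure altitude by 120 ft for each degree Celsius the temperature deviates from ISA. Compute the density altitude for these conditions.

9796 ft

Pressure altitude = 11830 + (29.92 − 30.85) × 1000 = 11830 + (-930) = 10900 ft.
ISA temperature at 10900 ft = 15 − 2 × (10900/1000) = -6.8°C.
ISA deviation = -16 − (-6.8) = -9.2°C.
Density altitude = 10900 + 120 × (-9.2) = 9796 ft.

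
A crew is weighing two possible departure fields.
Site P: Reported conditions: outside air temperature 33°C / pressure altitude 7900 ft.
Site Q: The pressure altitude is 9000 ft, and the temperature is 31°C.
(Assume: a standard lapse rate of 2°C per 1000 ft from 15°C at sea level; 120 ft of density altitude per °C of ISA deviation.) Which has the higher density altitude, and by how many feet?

Site P: ISA temp = -0.8°C, deviation +33.8°C, DA = 7900 + 120 × 33.8 = 11956 ft.
Site Q: ISA temp = -3°C, deviation +34°C, DA = 9000 + 120 × 34 = 13080 ft.
Site Q is higher by 13080 − 11956 = 1124 ft.

Site Q by 1124 ft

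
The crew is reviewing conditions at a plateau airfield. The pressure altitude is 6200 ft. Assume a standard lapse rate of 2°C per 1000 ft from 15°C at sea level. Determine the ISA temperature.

2.6°C

ISA temperature = 15 − 2 × (6200/1000) = 15 − 12.4 = 2.6°C.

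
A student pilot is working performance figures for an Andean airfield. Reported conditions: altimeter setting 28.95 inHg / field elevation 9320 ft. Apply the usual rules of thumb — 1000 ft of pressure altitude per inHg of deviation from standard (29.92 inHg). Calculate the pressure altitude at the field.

Pressure correction = (29.92 − 28.95) × 1000 = +970 ft.
Pressure altitude = 9320 + (+970) = 10290 ft.

10290 ft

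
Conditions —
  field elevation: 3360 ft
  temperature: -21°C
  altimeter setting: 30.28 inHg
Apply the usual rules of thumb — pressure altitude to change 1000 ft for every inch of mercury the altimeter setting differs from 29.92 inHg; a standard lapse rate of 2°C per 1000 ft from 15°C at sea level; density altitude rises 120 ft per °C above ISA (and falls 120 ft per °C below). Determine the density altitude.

-600 ft

Pressure altitude = 3360 + (29.92 − 30.28) × 1000 = 3360 + (-360) = 3000 ft.
ISA temperature at 3000 ft = 15 − 2 × (3000/1000) = 9°C.
ISA deviation = -21 − 9 = -30°C.
Density altitude = 3000 + 120 × (-30) = -600 ft.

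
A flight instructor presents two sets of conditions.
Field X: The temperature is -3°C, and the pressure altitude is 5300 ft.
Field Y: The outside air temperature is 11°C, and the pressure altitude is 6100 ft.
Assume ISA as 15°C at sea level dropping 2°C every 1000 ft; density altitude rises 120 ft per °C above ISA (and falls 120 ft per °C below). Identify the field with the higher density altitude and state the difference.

Field Y by 2672 ft

Field X: ISA temp = 4.4°C, deviation -7.4°C, DA = 5300 + 120 × (-7.4) = 4412 ft.
Field Y: ISA temp = 2.8°C, deviation +8.2°C, DA = 6100 + 120 × 8.2 = 7084 ft.
Field Y is higher by 7084 − 4412 = 2672 ft.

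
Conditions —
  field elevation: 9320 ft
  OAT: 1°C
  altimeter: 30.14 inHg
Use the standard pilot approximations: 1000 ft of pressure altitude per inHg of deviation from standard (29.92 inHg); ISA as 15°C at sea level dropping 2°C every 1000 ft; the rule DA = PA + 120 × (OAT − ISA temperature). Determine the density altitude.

9604 ft

Pressure altitude = 9320 + (29.92 − 30.14) × 1000 = 9320 + (-220) = 9100 ft.
ISA temperature at 9100 ft = 15 − 2 × (9100/1000) = -3.2°C.
ISA deviation = 1 − (-3.2) = +4.2°C.
Density altitude = 9100 + 120 × (4.2) = 9604 ft.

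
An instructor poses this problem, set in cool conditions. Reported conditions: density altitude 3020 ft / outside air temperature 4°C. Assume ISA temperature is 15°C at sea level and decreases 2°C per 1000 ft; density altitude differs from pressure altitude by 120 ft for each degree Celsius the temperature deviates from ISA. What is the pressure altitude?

3500 ft

DA = PA + 120 × (OAT − (15 − 2·PA/1000)) = PA + 120·OAT − 1800 + 0.24·PA = 1.24·PA + 120·OAT − 1800.
So 1.24·PA = 3020 − 120 × 4 + 1800 = 4340.
PA = 4340 / 1.24 = 3500 ft.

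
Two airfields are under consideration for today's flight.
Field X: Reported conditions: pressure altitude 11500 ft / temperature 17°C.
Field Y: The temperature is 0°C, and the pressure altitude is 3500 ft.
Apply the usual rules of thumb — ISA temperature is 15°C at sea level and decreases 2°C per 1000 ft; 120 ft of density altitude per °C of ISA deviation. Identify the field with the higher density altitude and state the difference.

Field X: ISA temp = -8°C, deviation +25°C, DA = 11500 + 120 × 25 = 14500 ft.
Field Y: ISA temp = 8°C, deviation -8°C, DA = 3500 + 120 × (-8) = 2540 ft.
Field X is higher by 14500 − 2540 = 11960 ft.

Field X by 11960 ft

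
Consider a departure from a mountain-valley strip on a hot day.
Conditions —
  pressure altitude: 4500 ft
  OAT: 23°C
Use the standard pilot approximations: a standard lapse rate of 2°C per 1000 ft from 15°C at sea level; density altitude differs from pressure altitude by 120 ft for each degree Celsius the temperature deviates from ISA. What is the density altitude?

ISA temperature at 4500 ft = 15 − 2 × (4500/1000) = 6°C.
ISA deviation = 23 − 6 = +17°C.
Density altitude = 4500 + 120 × (17) = 4500 + (+2040) = 6540 ft.

6540 ft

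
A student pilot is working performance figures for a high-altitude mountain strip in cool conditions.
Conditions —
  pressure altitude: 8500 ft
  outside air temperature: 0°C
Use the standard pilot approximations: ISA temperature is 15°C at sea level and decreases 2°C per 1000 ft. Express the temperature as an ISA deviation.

ISA temperature at 8500 ft = 15 − 2 × (8500/1000) = -2°C.
Deviation = OAT − ISA = 0 − (-2) = +2°C.

ISA+2°C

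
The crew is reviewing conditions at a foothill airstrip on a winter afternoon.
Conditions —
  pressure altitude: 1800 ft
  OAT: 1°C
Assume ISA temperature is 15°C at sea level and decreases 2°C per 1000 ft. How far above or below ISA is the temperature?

ISA-10.4°C

ISA temperature at 1800 ft = 15 − 2 × (1800/1000) = 11.4°C.
Deviation = OAT − ISA = 1 − 11.4 = -10.4°C.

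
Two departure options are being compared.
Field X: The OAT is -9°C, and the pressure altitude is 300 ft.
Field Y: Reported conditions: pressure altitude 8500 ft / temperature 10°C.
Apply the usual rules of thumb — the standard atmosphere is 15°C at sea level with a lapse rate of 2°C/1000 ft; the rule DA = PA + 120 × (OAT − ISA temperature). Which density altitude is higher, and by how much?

Field Y by 12448 ft

Field X: ISA temp = 14.4°C, deviation -23.4°C, DA = 300 + 120 × (-23.4) = -2508 ft.
Field Y: ISA temp = -2°C, deviation +12°C, DA = 8500 + 120 × 12 = 9940 ft.
Field Y is higher by 9940 − (-2508) = 12448 ft.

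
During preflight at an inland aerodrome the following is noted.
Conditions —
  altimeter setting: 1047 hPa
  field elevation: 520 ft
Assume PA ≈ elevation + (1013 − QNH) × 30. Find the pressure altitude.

Pressure correction = (1013 − 1047) × 30 = -1020 ft.
Pressure altitude = 520 + (-1020) = -500 ft.

-500 ft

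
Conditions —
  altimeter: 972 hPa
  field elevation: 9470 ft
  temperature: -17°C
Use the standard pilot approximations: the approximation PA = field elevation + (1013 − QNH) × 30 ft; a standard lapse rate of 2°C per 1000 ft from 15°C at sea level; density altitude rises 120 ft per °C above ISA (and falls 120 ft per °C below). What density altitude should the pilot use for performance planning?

9428 ft

Pressure altitude = 9470 + (1013 − 972) × 30 = 9470 + (+1230) = 10700 ft.
ISA temperature at 10700 ft = 15 − 2 × (10700/1000) = -6.4°C.
ISA deviation = -17 − (-6.4) = -10.6°C.
Density altitude = 10700 + 120 × (-10.6) = 9428 ft.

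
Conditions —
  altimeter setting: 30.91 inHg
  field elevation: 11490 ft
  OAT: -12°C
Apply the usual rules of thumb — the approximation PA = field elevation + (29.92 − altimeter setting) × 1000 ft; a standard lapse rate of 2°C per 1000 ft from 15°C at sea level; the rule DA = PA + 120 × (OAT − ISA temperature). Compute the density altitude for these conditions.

9780 ft

Pressure altitude = 11490 + (29.92 − 30.91) × 1000 = 11490 + (-990) = 10500 ft.
ISA temperature at 10500 ft = 15 − 2 × (10500/1000) = -6°C.
ISA deviation = -12 − (-6) = -6°C.
Density altitude = 10500 + 120 × (-6) = 9780 ft.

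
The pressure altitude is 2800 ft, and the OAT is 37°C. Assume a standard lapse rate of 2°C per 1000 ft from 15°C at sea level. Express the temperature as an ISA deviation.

ISA temperature at 2800 ft = 15 − 2 × (2800/1000) = 9.4°C.
Deviation = OAT − ISA = 37 − 9.4 = +27.6°C.

ISA+27.6°C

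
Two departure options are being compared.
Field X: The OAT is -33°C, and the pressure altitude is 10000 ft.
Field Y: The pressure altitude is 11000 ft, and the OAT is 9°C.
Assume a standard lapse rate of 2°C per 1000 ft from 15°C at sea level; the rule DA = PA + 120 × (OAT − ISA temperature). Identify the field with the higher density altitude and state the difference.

Field Y by 6280 ft

Field X: ISA temp = -5°C, deviation -28°C, DA = 10000 + 120 × (-28) = 6640 ft.
Field Y: ISA temp = -7°C, deviation +16°C, DA = 11000 + 120 × 16 = 12920 ft.
Field Y is higher by 12920 − 6640 = 6280 ft.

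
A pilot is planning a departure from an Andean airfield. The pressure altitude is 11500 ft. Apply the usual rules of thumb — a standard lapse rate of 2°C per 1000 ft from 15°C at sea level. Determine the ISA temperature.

ISA temperature = 15 − 2 × (11500/1000) = 15 − 23 = -8°C.

-8°C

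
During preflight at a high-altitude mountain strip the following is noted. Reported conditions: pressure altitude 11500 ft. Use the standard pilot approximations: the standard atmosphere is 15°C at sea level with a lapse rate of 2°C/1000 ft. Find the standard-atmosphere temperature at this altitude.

-8°C

ISA temperature = 15 − 2 × (11500/1000) = 15 − 23 = -8°C.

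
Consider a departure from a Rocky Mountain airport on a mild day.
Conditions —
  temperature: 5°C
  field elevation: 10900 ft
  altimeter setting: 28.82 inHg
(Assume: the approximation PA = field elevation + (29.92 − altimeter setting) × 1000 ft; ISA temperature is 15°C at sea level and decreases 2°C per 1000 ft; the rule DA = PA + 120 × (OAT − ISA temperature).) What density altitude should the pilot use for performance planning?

Pressure altitude = 10900 + (29.92 − 28.82) × 1000 = 10900 + (+1100) = 12000 ft.
ISA temperature at 12000 ft = 15 − 2 × (12000/1000) = -9°C.
ISA deviation = 5 − (-9) = +14°C.
Density altitude = 12000 + 120 × (14) = 13680 ft.

13680 ft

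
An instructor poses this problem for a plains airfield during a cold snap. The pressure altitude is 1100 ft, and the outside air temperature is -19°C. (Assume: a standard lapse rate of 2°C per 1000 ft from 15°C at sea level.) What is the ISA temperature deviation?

ISA temperature at 1100 ft = 15 − 2 × (1100/1000) = 12.8°C.
Deviation = OAT − ISA = -19 − 12.8 = -31.8°C.

ISA-31.8°C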